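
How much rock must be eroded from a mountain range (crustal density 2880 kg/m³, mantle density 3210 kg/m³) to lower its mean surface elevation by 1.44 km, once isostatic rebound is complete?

14 km

Net drop Δ = e − u = e − e ρ_c/ρ_m = e (ρ_m − ρ_c)/ρ_m.
e = Δ ρ_m/(ρ_m − ρ_c) = 1.44 km × 3210/330 = 14 km.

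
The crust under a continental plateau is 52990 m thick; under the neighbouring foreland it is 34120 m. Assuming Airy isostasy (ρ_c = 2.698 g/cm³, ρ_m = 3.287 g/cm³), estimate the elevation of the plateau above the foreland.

Excess crust Δ = 52990 m − 34120 m = 18870 m, split between elevation h and root r with h + r = Δ.
Airy balance ρ_c h = (ρ_m − ρ_c) r gives r = h ρ_c/(ρ_m − ρ_c), so h (1 + ρ_c/(ρ_m − ρ_c)) = Δ, i.e. h = Δ (ρ_m − ρ_c)/ρ_m.
h = 18870 m × 0.589/3.287 = 3380 m.

3380 m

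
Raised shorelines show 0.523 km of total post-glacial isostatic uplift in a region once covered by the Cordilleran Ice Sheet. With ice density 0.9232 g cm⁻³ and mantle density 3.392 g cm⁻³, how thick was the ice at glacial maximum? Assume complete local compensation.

1.92 km

u = t ρ_ice/ρ_m → t = u ρ_m/ρ_ice = 0.523 km × 3.392/0.9232 = 1.92 km.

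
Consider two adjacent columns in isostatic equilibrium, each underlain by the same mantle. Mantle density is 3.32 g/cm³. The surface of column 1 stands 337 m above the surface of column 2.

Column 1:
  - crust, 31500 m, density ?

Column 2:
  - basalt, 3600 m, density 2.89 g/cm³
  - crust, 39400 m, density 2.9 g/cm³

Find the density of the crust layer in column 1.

2.71 g/cm³

Take the compensation level at the base of the deeper column (depth z_c below the surface of column 1) and equate Σ ρ_i t_i down to z_c; mantle fills any gap and the z_c terms cancel.
Column 1: 31500×ρ + (z_c − 31500)×3.32
Column 2: 337×0 + 3600×2.89 + 39400×2.9 + (z_c − 337 − 43000)×3.32
The z_c×3.32 term appears on both sides and cancels. Collect the known terms of each column as K = Σ(ρt)_known − 3.32 × (depth of known layers): K_1 = 0 − 3.32×31500 = −104580; K_2 = 124664 − 3.32×(337 + 43000) = −19214.84.
Balance: K_1 + 31500×ρ = K_2, so ρ = (K_2 − K_1)/31500 = 85365.2/31500 = 2.71 g/cm³.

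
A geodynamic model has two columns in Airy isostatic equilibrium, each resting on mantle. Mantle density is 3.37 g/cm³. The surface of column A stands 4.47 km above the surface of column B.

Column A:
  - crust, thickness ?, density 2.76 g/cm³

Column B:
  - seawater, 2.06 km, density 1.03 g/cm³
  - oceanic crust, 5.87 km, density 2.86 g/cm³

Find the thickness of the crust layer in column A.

37.5 km

Take the compensation level at the base of the deeper column (depth z_c below the surface of column A) and equate Σ ρ_i t_i down to z_c; mantle fills any gap and the z_c terms cancel.
Column A: x×2.76 + (z_c − 0 − x)×3.37
Column B: 4.47×0 + 2.06×1.03 + 5.87×2.86 + (z_c − 4.47 − 7.93)×3.37
The z_c×3.37 term appears on both sides and cancels. Collect the known terms of each column as K = Σ(ρt)_known − 3.37 × (depth of known layers): K_A = 0 − 3.37×0 = 0; K_B = 18.91 − 3.37×(4.47 + 7.93) = −22.878.
Balance: K_A − x×(3.37 − 2.76) = K_B, so x = (K_A − K_B)/(3.37 − 2.76) = 22.878/0.61 = 37.5 km.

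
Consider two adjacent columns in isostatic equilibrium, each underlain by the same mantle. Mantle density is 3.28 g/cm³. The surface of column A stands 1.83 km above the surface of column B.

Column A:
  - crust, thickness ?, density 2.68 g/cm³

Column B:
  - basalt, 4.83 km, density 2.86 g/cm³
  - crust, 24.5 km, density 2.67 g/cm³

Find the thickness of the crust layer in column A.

Take the compensation level at the base of the deeper column (depth z_c below the surface of column A) and equate Σ ρ_i t_i down to z_c; mantle fills any gap and the z_c terms cancel.
Column A: x×2.68 + (z_c − 0 − x)×3.28
Column B: 1.83×0 + 4.83×2.86 + 24.5×2.67 + (z_c − 1.83 − 29.33)×3.28
The z_c×3.28 term appears on both sides and cancels. Collect the known terms of each column as K = Σ(ρt)_known − 3.28 × (depth of known layers): K_A = 0 − 3.28×0 = 0; K_B = 79.2288 − 3.28×(1.83 + 29.33) = −22.976.
Balance: K_A − x×(3.28 − 2.68) = K_B, so x = (K_A − K_B)/(3.28 − 2.68) = 22.976/0.6 = 38.3 km.

38.3 km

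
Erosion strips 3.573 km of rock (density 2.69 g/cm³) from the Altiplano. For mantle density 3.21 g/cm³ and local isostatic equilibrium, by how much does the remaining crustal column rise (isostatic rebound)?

2.99 km

Unloading: uplift u = e ρ_c/ρ_m = 3.573 km × 2.69/3.21 = 2.99 km.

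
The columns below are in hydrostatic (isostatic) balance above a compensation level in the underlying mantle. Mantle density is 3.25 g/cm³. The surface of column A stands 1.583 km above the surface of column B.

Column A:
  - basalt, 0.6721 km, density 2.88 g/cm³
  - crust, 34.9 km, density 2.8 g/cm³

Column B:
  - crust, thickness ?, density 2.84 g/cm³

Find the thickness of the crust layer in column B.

26.4 km

Take the compensation level at the base of the deeper column (depth z_c below the surface of column A) and equate Σ ρ_i t_i down to z_c; mantle fills any gap and the z_c terms cancel.
Column A: 0.6721×2.88 + 34.9×2.8 + (z_c − 35.5721)×3.25
Column B: 1.583×0 + x×2.84 + (z_c − 1.583 − 0 − x)×3.25
The z_c×3.25 term appears on both sides and cancels. Collect the known terms of each column as K = Σ(ρt)_known − 3.25 × (depth of known layers): K_A = 99.655648 − 3.25×35.5721 = −15.953677; K_B = 0 − 3.25×(1.583 + 0) = −5.14475.
Balance: K_A = K_B − x×(3.25 − 2.84), so x = (K_B − K_A)/(3.25 − 2.84) = 10.8089/0.41 = 26.4 km.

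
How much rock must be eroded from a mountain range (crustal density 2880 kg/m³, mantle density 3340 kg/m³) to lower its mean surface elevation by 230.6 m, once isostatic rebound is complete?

Net drop Δ = e − u = e − e ρ_c/ρ_m = e (ρ_m − ρ_c)/ρ_m.
e = Δ ρ_m/(ρ_m − ρ_c) = 230.6 m × 3340/460 = 1670 m.

1670 m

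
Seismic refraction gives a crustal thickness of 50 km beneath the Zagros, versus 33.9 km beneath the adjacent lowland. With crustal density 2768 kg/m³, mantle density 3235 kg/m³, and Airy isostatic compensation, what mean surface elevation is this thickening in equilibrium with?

Excess crust Δ = 50 km − 33.9 km = 16.1 km, split between elevation h and root r with h + r = Δ.
Airy balance ρ_c h = (ρ_m − ρ_c) r gives r = h ρ_c/(ρ_m − ρ_c), so h (1 + ρ_c/(ρ_m − ρ_c)) = Δ, i.e. h = Δ (ρ_m − ρ_c)/ρ_m.
h = 16.1 km × 467/3235 = 2.32 km.

2.32 km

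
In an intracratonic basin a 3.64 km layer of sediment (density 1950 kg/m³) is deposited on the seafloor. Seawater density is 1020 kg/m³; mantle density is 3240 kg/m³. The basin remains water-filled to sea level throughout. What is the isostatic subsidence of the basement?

1.52 km

Submarine loading: the sediment displaces seawater, and the subsidence is in turn flooded, so s (ρ_m − ρ_w) = t (ρ_sed − ρ_w).
s = 3.64 km × (1950 − 1020) / (3240 − 1020) = 1.52 km.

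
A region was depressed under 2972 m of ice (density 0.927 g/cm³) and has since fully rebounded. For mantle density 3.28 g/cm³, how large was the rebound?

840 m

Removing the load lets mantle flow back in; uplift u satisfies ρ_ice t = ρ_m u.
u = t ρ_ice/ρ_m = 2972 m × 0.927/3.28 = 840 m.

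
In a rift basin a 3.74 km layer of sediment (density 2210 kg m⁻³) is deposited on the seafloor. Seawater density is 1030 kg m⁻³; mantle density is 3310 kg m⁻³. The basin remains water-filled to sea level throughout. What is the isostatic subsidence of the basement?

Submarine loading: the sediment displaces seawater, and the subsidence is in turn flooded, so s (ρ_m − ρ_w) = t (ρ_sed − ρ_w).
s = 3.74 km × (2210 − 1030) / (3310 − 1030) = 1.94 km.

1.94 km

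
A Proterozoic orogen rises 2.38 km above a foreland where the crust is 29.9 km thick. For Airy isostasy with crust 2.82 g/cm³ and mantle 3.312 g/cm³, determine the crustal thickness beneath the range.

Root depth r = h ρ_c / (ρ_m − ρ_c) = 2.38 km × 2.82 / 0.492 = 13.64 km.
Total thickness = T + h + r = 29.9 km + 2.38 km + 13.64 km = 45.9 km.

45.9 km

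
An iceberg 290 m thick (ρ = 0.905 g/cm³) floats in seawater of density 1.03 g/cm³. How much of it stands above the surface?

35.2 m

Floating equilibrium: submerged depth d = t ρ_obj/ρ_fluid = 290 m × 0.905/1.03 = 254.8 m.
Freeboard = t − d = 290 m − 254.8 m = 35.2 m.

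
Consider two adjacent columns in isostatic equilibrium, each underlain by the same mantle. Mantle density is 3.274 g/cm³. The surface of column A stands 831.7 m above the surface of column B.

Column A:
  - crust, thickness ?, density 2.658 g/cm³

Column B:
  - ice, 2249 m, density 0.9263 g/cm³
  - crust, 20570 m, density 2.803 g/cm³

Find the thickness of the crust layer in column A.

28700 m

Take the compensation level at the base of the deeper column (depth z_c below the surface of column A) and equate Σ ρ_i t_i down to z_c; mantle fills any gap and the z_c terms cancel.
Column A: x×2.658 + (z_c − 0 − x)×3.274
Column B: 831.7×0 + 2249×0.9263 + 20570×2.803 + (z_c − 831.7 − 22819)×3.274
The z_c×3.274 term appears on both sides and cancels. Collect the known terms of each column as K = Σ(ρt)_known − 3.274 × (depth of known layers): K_A = 0 − 3.274×0 = 0; K_B = 59740.9587 − 3.274×(831.7 + 22819) = −17691.4331.
Balance: K_A − x×(3.274 − 2.658) = K_B, so x = (K_A − K_B)/(3.274 − 2.658) = 17691.4/0.616 = 28700 m.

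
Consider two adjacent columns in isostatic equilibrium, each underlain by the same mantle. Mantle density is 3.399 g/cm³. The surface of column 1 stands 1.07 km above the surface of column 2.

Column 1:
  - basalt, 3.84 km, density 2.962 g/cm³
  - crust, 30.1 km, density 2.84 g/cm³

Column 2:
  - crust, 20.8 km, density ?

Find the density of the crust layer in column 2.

2.68 g/cm³

Take the compensation level at the base of the deeper column (depth z_c below the surface of column 1) and equate Σ ρ_i t_i down to z_c; mantle fills any gap and the z_c terms cancel.
Column 1: 3.84×2.962 + 30.1×2.84 + (z_c − 33.94)×3.399
Column 2: 1.07×0 + 20.8×ρ + (z_c − 1.07 − 20.8)×3.399
The z_c×3.399 term appears on both sides and cancels. Collect the known terms of each column as K = Σ(ρt)_known − 3.399 × (depth of known layers): K_1 = 96.85808 − 3.399×33.94 = −18.50398; K_2 = 0 − 3.399×(1.07 + 20.8) = −74.33613.
Balance: K_1 = K_2 + 20.8×ρ, so ρ = (K_1 − K_2)/20.8 = 55.8321/20.8 = 2.68 g/cm³.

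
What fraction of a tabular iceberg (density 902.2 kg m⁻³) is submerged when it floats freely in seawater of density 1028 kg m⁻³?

Submerged fraction = ρ_obj/ρ_fluid = 902.2/1028 = 87.8%.

87.8%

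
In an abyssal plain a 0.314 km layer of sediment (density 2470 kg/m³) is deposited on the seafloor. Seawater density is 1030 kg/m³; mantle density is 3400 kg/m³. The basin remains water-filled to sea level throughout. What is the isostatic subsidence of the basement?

0.191 km

Submarine loading: the sediment displaces seawater, and the subsidence is in turn flooded, so s (ρ_m − ρ_w) = t (ρ_sed − ρ_w).
s = 0.314 km × (2470 − 1030) / (3400 − 1030) = 0.191 km.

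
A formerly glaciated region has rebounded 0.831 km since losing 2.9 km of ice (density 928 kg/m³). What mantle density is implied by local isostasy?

3240 kg/m³

ρ_m = ρ_ice t / u = 928 × 2.9 km/0.831 km = 3240 kg/m³.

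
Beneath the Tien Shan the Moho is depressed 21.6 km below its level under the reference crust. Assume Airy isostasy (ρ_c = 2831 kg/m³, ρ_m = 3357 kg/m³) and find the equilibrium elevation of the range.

Balancing pressure at the compensation depth: ρ_c h = (ρ_m − ρ_c) r.
h = r (ρ_m − ρ_c) / ρ_c = 21.6 km × (3357 − 2831) / 2831 = 4.01 km.

4.01 km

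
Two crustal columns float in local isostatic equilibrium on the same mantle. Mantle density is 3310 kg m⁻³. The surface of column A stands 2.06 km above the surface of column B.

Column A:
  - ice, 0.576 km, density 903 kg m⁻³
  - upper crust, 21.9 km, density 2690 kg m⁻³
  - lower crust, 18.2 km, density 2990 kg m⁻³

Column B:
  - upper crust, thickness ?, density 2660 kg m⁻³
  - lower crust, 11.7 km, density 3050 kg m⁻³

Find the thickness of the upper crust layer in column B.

16.8 km

Take the compensation level at the base of the deeper column (depth z_c below the surface of column A) and equate Σ ρ_i t_i down to z_c; mantle fills any gap and the z_c terms cancel.
Column A: 0.576×903 + 21.9×2690 + 18.2×2990 + (z_c − 40.676)×3310
Column B: 2.06×0 + x×2660 + 11.7×3050 + (z_c − 2.06 − 11.7 − x)×3310
The z_c×3310 term appears on both sides and cancels. Collect the known terms of each column as K = Σ(ρt)_known − 3310 × (depth of known layers): K_A = 113849.128 − 3310×40.676 = −20788.432; K_B = 35685 − 3310×(2.06 + 11.7) = −9860.6.
Balance: K_A = K_B − x×(3310 − 2660), so x = (K_B − K_A)/(3310 − 2660) = 10927.8/650 = 16.8 km.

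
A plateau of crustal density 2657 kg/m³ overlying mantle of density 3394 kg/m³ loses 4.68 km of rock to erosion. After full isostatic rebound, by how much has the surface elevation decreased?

Rebound u = e ρ_c/ρ_m = 4.68 km × 2657/3394 = 3.664 km.
Net surface drop = e − u = 4.68 km − 3.664 km = e (ρ_m − ρ_c)/ρ_m = 1.02 km.

1.02 km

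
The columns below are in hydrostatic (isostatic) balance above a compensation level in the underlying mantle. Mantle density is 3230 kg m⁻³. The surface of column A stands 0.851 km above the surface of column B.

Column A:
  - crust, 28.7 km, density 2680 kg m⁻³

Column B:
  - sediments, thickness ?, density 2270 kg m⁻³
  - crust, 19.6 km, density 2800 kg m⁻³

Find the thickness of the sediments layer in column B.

4.8 km

Take the compensation level at the base of the deeper column (depth z_c below the surface of column A) and equate Σ ρ_i t_i down to z_c; mantle fills any gap and the z_c terms cancel.
Column A: 28.7×2680 + (z_c − 28.7)×3230
Column B: 0.851×0 + x×2270 + 19.6×2800 + (z_c − 0.851 − 19.6 − x)×3230
The z_c×3230 term appears on both sides and cancels. Collect the known terms of each column as K = Σ(ρt)_known − 3230 × (depth of known layers): K_A = 76916 − 3230×28.7 = −15785; K_B = 54880 − 3230×(0.851 + 19.6) = −11176.73.
Balance: K_A = K_B − x×(3230 − 2270), so x = (K_B − K_A)/(3230 − 2270) = 4608.27/960 = 4.8 km.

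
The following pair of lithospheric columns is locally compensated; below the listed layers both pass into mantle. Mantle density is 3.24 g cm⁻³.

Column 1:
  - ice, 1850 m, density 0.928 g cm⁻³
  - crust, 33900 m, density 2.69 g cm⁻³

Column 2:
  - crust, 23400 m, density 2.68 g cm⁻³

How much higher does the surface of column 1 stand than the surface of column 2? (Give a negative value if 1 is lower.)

For any compensation level in the mantle, the mantle terms cancel and isostasy reduces to e = (Σt_1 − Σt_2) − (Σ(ρt)_1 − Σ(ρt)_2) / ρ_m.
Σt_1 = 35750 m; Σt_2 = 23400 m; Σ(ρt)_1 = 92907.8; Σ(ρt)_2 = 62712 (in m·g cm⁻³).
e = (35750 − 23400) − (92907.8 − 62712) / 3.24 = 3030 m.

3030 m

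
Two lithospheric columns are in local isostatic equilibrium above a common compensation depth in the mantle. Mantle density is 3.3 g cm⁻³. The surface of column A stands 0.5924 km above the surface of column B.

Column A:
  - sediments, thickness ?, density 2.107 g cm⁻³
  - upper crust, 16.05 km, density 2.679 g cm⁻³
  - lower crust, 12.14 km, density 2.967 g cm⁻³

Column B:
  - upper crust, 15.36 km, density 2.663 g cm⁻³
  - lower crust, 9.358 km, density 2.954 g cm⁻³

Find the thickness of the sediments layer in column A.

0.811 km

Take the compensation level at the base of the deeper column (depth z_c below the surface of column A) and equate Σ ρ_i t_i down to z_c; mantle fills any gap and the z_c terms cancel.
Column A: x×2.107 + 16.05×2.679 + 12.14×2.967 + (z_c − 28.19 − x)×3.3
Column B: 0.5924×0 + 15.36×2.663 + 9.358×2.954 + (z_c − 0.5924 − 24.718)×3.3
The z_c×3.3 term appears on both sides and cancels. Collect the known terms of each column as K = Σ(ρt)_known − 3.3 × (depth of known layers): K_A = 79.01733 − 3.3×28.19 = −14.00967; K_B = 68.547212 − 3.3×(0.5924 + 24.718) = −14.977108.
Balance: K_A − x×(3.3 − 2.107) = K_B, so x = (K_A − K_B)/(3.3 − 2.107) = 0.967438/1.193 = 0.811 km.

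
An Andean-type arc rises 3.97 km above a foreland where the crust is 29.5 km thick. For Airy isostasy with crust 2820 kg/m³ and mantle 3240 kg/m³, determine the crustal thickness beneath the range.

Root depth r = h ρ_c / (ρ_m − ρ_c) = 3.97 km × 2820 / 420 = 26.66 km.
Total thickness = T + h + r = 29.5 km + 3.97 km + 26.66 km = 60.1 km.

60.1 km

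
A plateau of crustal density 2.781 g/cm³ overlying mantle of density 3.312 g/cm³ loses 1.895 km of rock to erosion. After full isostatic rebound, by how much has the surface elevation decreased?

0.304 km

Rebound u = e ρ_c/ρ_m = 1.895 km × 2.781/3.312 = 1.591 km.
Net surface drop = e − u = 1.895 km − 1.591 km = e (ρ_m − ρ_c)/ρ_m = 0.304 km.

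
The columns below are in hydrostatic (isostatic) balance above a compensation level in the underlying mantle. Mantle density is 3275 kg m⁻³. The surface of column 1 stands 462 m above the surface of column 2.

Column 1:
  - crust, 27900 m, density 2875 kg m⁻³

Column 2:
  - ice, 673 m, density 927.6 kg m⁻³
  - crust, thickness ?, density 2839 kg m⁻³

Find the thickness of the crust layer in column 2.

18500 m

Take the compensation level at the base of the deeper column (depth z_c below the surface of column 1) and equate Σ ρ_i t_i down to z_c; mantle fills any gap and the z_c terms cancel.
Column 1: 27900×2875 + (z_c − 27900)×3275
Column 2: 462×0 + 673×927.6 + x×2839 + (z_c − 462 − 673 − x)×3275
The z_c×3275 term appears on both sides and cancels. Collect the known terms of each column as K = Σ(ρt)_known − 3275 × (depth of known layers): K_1 = 80212500 − 3275×27900 = −11160000; K_2 = 624274.8 − 3275×(462 + 673) = −3092850.2.
Balance: K_1 = K_2 − x×(3275 − 2839), so x = (K_2 − K_1)/(3275 − 2839) = 8067150/436 = 18500 m.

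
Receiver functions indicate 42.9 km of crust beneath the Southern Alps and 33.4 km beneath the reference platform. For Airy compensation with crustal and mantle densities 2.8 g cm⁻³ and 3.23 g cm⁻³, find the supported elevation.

1.26 km

Excess crust Δ = 42.9 km − 33.4 km = 9.5 km, split between elevation h and root r with h + r = Δ.
Airy balance ρ_c h = (ρ_m − ρ_c) r gives r = h ρ_c/(ρ_m − ρ_c), so h (1 + ρ_c/(ρ_m − ρ_c)) = Δ, i.e. h = Δ (ρ_m − ρ_c)/ρ_m.
h = 9.5 km × 0.43/3.23 = 1.26 km.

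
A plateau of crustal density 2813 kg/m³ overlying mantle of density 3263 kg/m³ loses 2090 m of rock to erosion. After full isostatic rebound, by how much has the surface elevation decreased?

Rebound u = e ρ_c/ρ_m = 2090 m × 2813/3263 = 1802 m.
Net surface drop = e − u = 2090 m − 1802 m = e (ρ_m − ρ_c)/ρ_m = 288 m.

288 m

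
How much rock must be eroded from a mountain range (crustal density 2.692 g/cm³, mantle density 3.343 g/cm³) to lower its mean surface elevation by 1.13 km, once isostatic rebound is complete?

Net drop Δ = e − u = e − e ρ_c/ρ_m = e (ρ_m − ρ_c)/ρ_m.
e = Δ ρ_m/(ρ_m − ρ_c) = 1.13 km × 3.343/0.651 = 5.8 km.

5.8 km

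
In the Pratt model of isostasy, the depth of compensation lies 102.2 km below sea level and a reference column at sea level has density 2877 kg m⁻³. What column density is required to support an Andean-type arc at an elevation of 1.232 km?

2840 kg m⁻³

Pratt balance: ρ_ref D = ρ (D + h).
ρ = ρ_ref D/(D + h) = 2877 × 102.2 km/(102.2 km + 1.232 km) = 2840 kg m⁻³.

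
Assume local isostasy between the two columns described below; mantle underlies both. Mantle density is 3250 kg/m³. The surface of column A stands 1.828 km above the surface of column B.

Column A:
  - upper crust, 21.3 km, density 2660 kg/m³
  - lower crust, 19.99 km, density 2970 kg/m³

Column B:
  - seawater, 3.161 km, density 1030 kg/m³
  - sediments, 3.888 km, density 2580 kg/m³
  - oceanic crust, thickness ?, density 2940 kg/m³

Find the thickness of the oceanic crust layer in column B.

Take the compensation level at the base of the deeper column (depth z_c below the surface of column A) and equate Σ ρ_i t_i down to z_c; mantle fills any gap and the z_c terms cancel.
Column A: 21.3×2660 + 19.99×2970 + (z_c − 41.29)×3250
Column B: 1.828×0 + 3.161×1030 + 3.888×2580 + x×2940 + (z_c − 1.828 − 7.049 − x)×3250
The z_c×3250 term appears on both sides and cancels. Collect the known terms of each column as K = Σ(ρt)_known − 3250 × (depth of known layers): K_A = 116028.3 − 3250×41.29 = −18164.2; K_B = 13286.87 − 3250×(1.828 + 7.049) = −15563.38.
Balance: K_A = K_B − x×(3250 − 2940), so x = (K_B − K_A)/(3250 − 2940) = 2600.82/310 = 8.39 km.

8.39 km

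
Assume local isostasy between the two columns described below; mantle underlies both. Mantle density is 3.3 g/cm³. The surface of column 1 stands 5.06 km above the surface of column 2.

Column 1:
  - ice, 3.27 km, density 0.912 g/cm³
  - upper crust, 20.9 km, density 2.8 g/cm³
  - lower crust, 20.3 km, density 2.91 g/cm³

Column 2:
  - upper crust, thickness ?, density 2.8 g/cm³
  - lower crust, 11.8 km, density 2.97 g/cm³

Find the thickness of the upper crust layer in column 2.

11.2 km

Take the compensation level at the base of the deeper column (depth z_c below the surface of column 1) and equate Σ ρ_i t_i down to z_c; mantle fills any gap and the z_c terms cancel.
Column 1: 3.27×0.912 + 20.9×2.8 + 20.3×2.91 + (z_c − 44.47)×3.3
Column 2: 5.06×0 + x×2.8 + 11.8×2.97 + (z_c − 5.06 − 11.8 − x)×3.3
The z_c×3.3 term appears on both sides and cancels. Collect the known terms of each column as K = Σ(ρt)_known − 3.3 × (depth of known layers): K_1 = 120.57524 − 3.3×44.47 = −26.17576; K_2 = 35.046 − 3.3×(5.06 + 11.8) = −20.592.
Balance: K_1 = K_2 − x×(3.3 − 2.8), so x = (K_2 − K_1)/(3.3 − 2.8) = 5.58376/0.5 = 11.2 km.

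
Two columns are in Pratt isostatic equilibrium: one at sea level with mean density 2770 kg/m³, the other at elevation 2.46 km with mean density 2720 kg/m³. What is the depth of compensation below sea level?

ρ_ref D = ρ (D + h) → D (ρ_ref − ρ) = ρ h.
D = ρ h/(ρ_ref − ρ) = 2720 × 2.46 km/(2770 − 2720) = 134 km.

134 km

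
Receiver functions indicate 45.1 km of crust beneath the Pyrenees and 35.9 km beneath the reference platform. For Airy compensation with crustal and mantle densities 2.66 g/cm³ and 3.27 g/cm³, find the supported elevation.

Excess crust Δ = 45.1 km − 35.9 km = 9.2 km, split between elevation h and root r with h + r = Δ.
Airy balance ρ_c h = (ρ_m − ρ_c) r gives r = h ρ_c/(ρ_m − ρ_c), so h (1 + ρ_c/(ρ_m − ρ_c)) = Δ, i.e. h = Δ (ρ_m − ρ_c)/ρ_m.
h = 9.2 km × 0.61/3.27 = 1.72 km.

1.72 km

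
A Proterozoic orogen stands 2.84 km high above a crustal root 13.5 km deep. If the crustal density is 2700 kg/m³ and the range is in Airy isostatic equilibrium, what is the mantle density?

3270 kg/m³

Airy balance: ρ_c h = (ρ_m − ρ_c) r → ρ_m = ρ_c (1 + h/r).
ρ_m = 2700 × (1 + 2.84 km/13.5 km) = 3270 kg/m³.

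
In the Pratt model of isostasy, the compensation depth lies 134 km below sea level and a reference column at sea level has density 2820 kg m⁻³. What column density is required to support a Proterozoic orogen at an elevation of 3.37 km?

Pratt balance: ρ_ref D = ρ (D + h).
ρ = ρ_ref D/(D + h) = 2820 × 134 km/(134 km + 3.37 km) = 2750 kg m⁻³.

2750 kg m⁻³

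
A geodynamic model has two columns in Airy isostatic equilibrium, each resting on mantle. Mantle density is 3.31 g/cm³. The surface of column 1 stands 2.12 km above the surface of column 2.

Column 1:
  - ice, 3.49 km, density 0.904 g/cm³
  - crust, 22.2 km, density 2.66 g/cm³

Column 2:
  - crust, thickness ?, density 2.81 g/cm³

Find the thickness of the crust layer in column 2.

31.6 km

Take the compensation level at the base of the deeper column (depth z_c below the surface of column 1) and equate Σ ρ_i t_i down to z_c; mantle fills any gap and the z_c terms cancel.
Column 1: 3.49×0.904 + 22.2×2.66 + (z_c − 25.69)×3.31
Column 2: 2.12×0 + x×2.81 + (z_c − 2.12 − 0 − x)×3.31
The z_c×3.31 term appears on both sides and cancels. Collect the known terms of each column as K = Σ(ρt)_known − 3.31 × (depth of known layers): K_1 = 62.20696 − 3.31×25.69 = −22.82694; K_2 = 0 − 3.31×(2.12 + 0) = −7.0172.
Balance: K_1 = K_2 − x×(3.31 − 2.81), so x = (K_2 − K_1)/(3.31 − 2.81) = 15.8097/0.5 = 31.6 km.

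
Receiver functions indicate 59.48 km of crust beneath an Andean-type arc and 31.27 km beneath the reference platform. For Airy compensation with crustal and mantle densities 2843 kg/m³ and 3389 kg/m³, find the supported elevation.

4.54 km

Excess crust Δ = 59.48 km − 31.27 km = 28.21 km, split between elevation h and root r with h + r = Δ.
Airy balance ρ_c h = (ρ_m − ρ_c) r gives r = h ρ_c/(ρ_m − ρ_c), so h (1 + ρ_c/(ρ_m − ρ_c)) = Δ, i.e. h = Δ (ρ_m − ρ_c)/ρ_m.
h = 28.21 km × 546/3389 = 4.54 km.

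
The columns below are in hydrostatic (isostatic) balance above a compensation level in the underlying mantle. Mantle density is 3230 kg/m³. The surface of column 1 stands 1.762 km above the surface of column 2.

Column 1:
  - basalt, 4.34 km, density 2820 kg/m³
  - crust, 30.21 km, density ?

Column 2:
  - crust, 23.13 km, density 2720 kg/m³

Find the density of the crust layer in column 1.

2710 kg/m³

Take the compensation level at the base of the deeper column (depth z_c below the surface of column 1) and equate Σ ρ_i t_i down to z_c; mantle fills any gap and the z_c terms cancel.
Column 1: 4.34×2820 + 30.21×ρ + (z_c − 34.55)×3230
Column 2: 1.762×0 + 23.13×2720 + (z_c − 1.762 − 23.13)×3230
The z_c×3230 term appears on both sides and cancels. Collect the known terms of each column as K = Σ(ρt)_known − 3230 × (depth of known layers): K_1 = 12238.8 − 3230×34.55 = −99357.7; K_2 = 62913.6 − 3230×(1.762 + 23.13) = −17487.56.
Balance: K_1 + 30.21×ρ = K_2, so ρ = (K_2 − K_1)/30.21 = 81870.1/30.21 = 2710 kg/m³.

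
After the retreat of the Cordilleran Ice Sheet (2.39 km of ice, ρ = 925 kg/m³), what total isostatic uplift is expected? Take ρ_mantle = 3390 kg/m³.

0.652 km

Removing the load lets mantle flow back in; uplift u satisfies ρ_ice t = ρ_m u.
u = t ρ_ice/ρ_m = 2.39 km × 925/3390 = 0.652 km.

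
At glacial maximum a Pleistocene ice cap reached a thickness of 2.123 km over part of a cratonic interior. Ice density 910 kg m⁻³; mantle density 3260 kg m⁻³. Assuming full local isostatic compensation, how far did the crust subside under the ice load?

By Archimedes' principle applied to the lithosphere: the ice load ρ_ice t is balanced by mantle displaced below, ρ_m s.
s = t ρ_ice / ρ_m = 2.123 km × 910/3260 = 0.593 km.

0.593 km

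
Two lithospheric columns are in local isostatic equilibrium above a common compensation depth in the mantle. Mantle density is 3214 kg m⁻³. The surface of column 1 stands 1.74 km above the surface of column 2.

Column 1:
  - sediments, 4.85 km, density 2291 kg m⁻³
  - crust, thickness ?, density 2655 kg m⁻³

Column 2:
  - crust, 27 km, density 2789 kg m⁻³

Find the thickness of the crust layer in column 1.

Take the compensation level at the base of the deeper column (depth z_c below the surface of column 1) and equate Σ ρ_i t_i down to z_c; mantle fills any gap and the z_c terms cancel.
Column 1: 4.85×2291 + x×2655 + (z_c − 4.85 − x)×3214
Column 2: 1.74×0 + 27×2789 + (z_c − 1.74 − 27)×3214
The z_c×3214 term appears on both sides and cancels. Collect the known terms of each column as K = Σ(ρt)_known − 3214 × (depth of known layers): K_1 = 11111.35 − 3214×4.85 = −4476.55; K_2 = 75303 − 3214×(1.74 + 27) = −17067.36.
Balance: K_1 − x×(3214 − 2655) = K_2, so x = (K_1 − K_2)/(3214 − 2655) = 12590.8/559 = 22.5 km.

22.5 km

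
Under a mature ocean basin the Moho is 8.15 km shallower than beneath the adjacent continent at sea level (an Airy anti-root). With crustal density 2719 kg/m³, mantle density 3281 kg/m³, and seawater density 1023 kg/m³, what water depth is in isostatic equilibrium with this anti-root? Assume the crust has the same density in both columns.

Replacing a thickness d of crust by seawater at the top must be balanced by replacing crust with mantle at the base: d (ρ_c − ρ_w) = a (ρ_m − ρ_c).
d = a (ρ_m − ρ_c)/(ρ_c − ρ_w) = 8.15 km × 562/1696 = 2.7 km.

2.7 km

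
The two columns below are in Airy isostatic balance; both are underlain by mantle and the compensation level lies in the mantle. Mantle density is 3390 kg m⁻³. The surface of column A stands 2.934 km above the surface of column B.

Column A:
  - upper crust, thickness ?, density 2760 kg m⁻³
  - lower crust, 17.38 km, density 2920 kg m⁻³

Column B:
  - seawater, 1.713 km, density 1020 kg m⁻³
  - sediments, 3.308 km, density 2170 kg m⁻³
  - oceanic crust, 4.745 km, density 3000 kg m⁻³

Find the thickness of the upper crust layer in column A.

Take the compensation level at the base of the deeper column (depth z_c below the surface of column A) and equate Σ ρ_i t_i down to z_c; mantle fills any gap and the z_c terms cancel.
Column A: x×2760 + 17.38×2920 + (z_c − 17.38 − x)×3390
Column B: 2.934×0 + 1.713×1020 + 3.308×2170 + 4.745×3000 + (z_c − 2.934 − 9.766)×3390
The z_c×3390 term appears on both sides and cancels. Collect the known terms of each column as K = Σ(ρt)_known − 3390 × (depth of known layers): K_A = 50749.6 − 3390×17.38 = −8168.6; K_B = 23160.62 − 3390×(2.934 + 9.766) = −19892.38.
Balance: K_A − x×(3390 − 2760) = K_B, so x = (K_A − K_B)/(3390 − 2760) = 11723.8/630 = 18.6 km.

18.6 km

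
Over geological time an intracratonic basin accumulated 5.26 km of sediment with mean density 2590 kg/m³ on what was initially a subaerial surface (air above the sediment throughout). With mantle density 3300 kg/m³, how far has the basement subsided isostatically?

4.13 km

Subaerial load: s = t ρ_sed / ρ_m = 5.26 km × 2590/3300 = 4.13 km.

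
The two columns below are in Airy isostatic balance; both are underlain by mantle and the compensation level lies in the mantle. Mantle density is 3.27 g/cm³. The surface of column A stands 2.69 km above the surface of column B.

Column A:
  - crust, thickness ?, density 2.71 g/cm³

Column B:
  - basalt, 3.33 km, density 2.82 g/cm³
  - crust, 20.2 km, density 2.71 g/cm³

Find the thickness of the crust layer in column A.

Take the compensation level at the base of the deeper column (depth z_c below the surface of column A) and equate Σ ρ_i t_i down to z_c; mantle fills any gap and the z_c terms cancel.
Column A: x×2.71 + (z_c − 0 − x)×3.27
Column B: 2.69×0 + 3.33×2.82 + 20.2×2.71 + (z_c − 2.69 − 23.53)×3.27
The z_c×3.27 term appears on both sides and cancels. Collect the known terms of each column as K = Σ(ρt)_known − 3.27 × (depth of known layers): K_A = 0 − 3.27×0 = 0; K_B = 64.1326 − 3.27×(2.69 + 23.53) = −21.6068.
Balance: K_A − x×(3.27 − 2.71) = K_B, so x = (K_A − K_B)/(3.27 − 2.71) = 21.6068/0.56 = 38.6 km.

38.6 km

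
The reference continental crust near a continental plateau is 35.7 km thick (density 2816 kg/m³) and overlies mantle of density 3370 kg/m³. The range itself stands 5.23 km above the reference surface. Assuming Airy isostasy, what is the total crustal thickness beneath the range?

67.5 km

Root depth r = h ρ_c / (ρ_m − ρ_c) = 5.23 km × 2816 / 554 = 26.58 km.
Total thickness = T + h + r = 35.7 km + 5.23 km + 26.58 km = 67.5 km.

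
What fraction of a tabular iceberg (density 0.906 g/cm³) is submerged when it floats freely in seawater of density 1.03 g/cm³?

Submerged fraction = ρ_obj/ρ_fluid = 0.906/1.03 = 0.88.

0.88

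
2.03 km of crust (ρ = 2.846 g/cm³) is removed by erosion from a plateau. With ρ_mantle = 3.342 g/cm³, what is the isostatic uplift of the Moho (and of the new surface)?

Unloading: uplift u = e ρ_c/ρ_m = 2.03 km × 2.846/3.342 = 1.73 km.

1.73 km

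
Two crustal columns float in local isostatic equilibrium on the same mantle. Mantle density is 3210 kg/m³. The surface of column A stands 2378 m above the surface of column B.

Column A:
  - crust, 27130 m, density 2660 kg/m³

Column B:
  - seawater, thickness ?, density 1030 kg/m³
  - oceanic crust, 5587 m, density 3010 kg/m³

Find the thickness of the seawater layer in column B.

2830 m

Take the compensation level at the base of the deeper column (depth z_c below the surface of column A) and equate Σ ρ_i t_i down to z_c; mantle fills any gap and the z_c terms cancel.
Column A: 27130×2660 + (z_c − 27130)×3210
Column B: 2378×0 + x×1030 + 5587×3010 + (z_c − 2378 − 5587 − x)×3210
The z_c×3210 term appears on both sides and cancels. Collect the known terms of each column as K = Σ(ρt)_known − 3210 × (depth of known layers): K_A = 72165800 − 3210×27130 = −14921500; K_B = 16816870 − 3210×(2378 + 5587) = −8750780.
Balance: K_A = K_B − x×(3210 − 1030), so x = (K_B − K_A)/(3210 − 1030) = 6170720/2180 = 2830 m.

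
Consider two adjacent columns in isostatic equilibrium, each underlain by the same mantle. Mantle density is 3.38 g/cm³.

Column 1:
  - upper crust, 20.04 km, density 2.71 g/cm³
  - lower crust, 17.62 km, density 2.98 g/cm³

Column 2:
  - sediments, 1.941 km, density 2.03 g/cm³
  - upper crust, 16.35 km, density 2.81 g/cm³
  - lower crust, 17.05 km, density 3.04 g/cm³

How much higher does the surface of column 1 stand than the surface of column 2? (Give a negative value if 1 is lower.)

For any compensation level in the mantle, the mantle terms cancel and isostasy reduces to e = (Σt_1 − Σt_2) − (Σ(ρt)_1 − Σ(ρt)_2) / ρ_m.
Σt_1 = 37.66 km; Σt_2 = 35.341 km; Σ(ρt)_1 = 106.816; Σ(ρt)_2 = 101.71573 (in km·g/cm³).
e = (37.66 − 35.341) − (106.816 − 101.71573) / 3.38 = 0.81 km.

0.81 km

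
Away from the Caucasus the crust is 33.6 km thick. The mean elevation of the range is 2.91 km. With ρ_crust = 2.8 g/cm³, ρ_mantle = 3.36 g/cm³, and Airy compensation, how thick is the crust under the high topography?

Root depth r = h ρ_c / (ρ_m − ρ_c) = 2.91 km × 2.8 / 0.56 = 14.55 km.
Total thickness = T + h + r = 33.6 km + 2.91 km + 14.55 km = 51.1 km.

51.1 km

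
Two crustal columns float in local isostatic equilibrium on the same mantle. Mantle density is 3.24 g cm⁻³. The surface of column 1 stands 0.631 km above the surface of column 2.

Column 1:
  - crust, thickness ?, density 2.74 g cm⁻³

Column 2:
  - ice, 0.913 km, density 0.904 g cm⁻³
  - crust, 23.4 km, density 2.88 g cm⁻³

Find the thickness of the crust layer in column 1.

25.2 km

Take the compensation level at the base of the deeper column (depth z_c below the surface of column 1) and equate Σ ρ_i t_i down to z_c; mantle fills any gap and the z_c terms cancel.
Column 1: x×2.74 + (z_c − 0 − x)×3.24
Column 2: 0.631×0 + 0.913×0.904 + 23.4×2.88 + (z_c − 0.631 − 24.313)×3.24
The z_c×3.24 term appears on both sides and cancels. Collect the known terms of each column as K = Σ(ρt)_known − 3.24 × (depth of known layers): K_1 = 0 − 3.24×0 = 0; K_2 = 68.217352 − 3.24×(0.631 + 24.313) = −12.601208.
Balance: K_1 − x×(3.24 − 2.74) = K_2, so x = (K_1 − K_2)/(3.24 − 2.74) = 12.6012/0.5 = 25.2 km.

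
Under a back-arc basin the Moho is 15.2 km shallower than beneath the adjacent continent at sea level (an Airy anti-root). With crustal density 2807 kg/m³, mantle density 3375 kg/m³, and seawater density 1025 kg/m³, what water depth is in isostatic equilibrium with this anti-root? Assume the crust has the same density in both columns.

4.84 km

Replacing a thickness d of crust by seawater at the top must be balanced by replacing crust with mantle at the base: d (ρ_c − ρ_w) = a (ρ_m − ρ_c).
d = a (ρ_m − ρ_c)/(ρ_c − ρ_w) = 15.2 km × 568/1782 = 4.84 km.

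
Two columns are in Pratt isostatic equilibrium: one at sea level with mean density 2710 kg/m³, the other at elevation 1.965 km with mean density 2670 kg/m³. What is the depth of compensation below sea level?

131 km

ρ_ref D = ρ (D + h) → D (ρ_ref − ρ) = ρ h.
D = ρ h/(ρ_ref − ρ) = 2670 × 1.965 km/(2710 − 2670) = 131 km.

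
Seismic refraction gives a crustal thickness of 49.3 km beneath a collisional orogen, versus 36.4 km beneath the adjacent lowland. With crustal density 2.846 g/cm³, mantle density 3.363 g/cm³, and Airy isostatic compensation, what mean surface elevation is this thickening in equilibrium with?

1.98 km

Excess crust Δ = 49.3 km − 36.4 km = 12.9 km, split between elevation h and root r with h + r = Δ.
Airy balance ρ_c h = (ρ_m − ρ_c) r gives r = h ρ_c/(ρ_m − ρ_c), so h (1 + ρ_c/(ρ_m − ρ_c)) = Δ, i.e. h = Δ (ρ_m − ρ_c)/ρ_m.
h = 12.9 km × 0.517/3.363 = 1.98 km.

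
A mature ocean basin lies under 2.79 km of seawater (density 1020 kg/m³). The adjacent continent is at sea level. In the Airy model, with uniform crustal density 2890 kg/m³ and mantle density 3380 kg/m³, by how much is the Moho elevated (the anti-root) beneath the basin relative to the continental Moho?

Isostatic balance requires: replacing crust with seawater at the top is compensated by replacing crust with mantle at the base: d (ρ_c − ρ_w) = a (ρ_m − ρ_c).
a = d (ρ_c − ρ_w)/(ρ_m − ρ_c) = 2.79 km × 1870/490 = 10.6 km.

10.6 km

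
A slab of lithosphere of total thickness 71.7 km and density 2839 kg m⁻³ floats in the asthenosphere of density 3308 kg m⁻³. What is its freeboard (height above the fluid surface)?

10.2 km

Floating equilibrium: submerged depth d = t ρ_obj/ρ_fluid = 71.7 km × 2839/3308 = 61.53 km.
Freeboard = t − d = 71.7 km − 61.53 km = 10.2 km.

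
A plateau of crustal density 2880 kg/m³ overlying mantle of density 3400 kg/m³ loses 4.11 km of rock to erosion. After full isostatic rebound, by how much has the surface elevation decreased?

Rebound u = e ρ_c/ρ_m = 4.11 km × 2880/3400 = 3.481 km.
Net surface drop = e − u = 4.11 km − 3.481 km = e (ρ_m − ρ_c)/ρ_m = 0.629 km.

0.629 km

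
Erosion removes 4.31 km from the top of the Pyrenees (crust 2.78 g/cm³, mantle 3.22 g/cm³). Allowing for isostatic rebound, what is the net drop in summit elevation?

Rebound u = e ρ_c/ρ_m = 4.31 km × 2.78/3.22 = 3.721 km.
Net surface drop = e − u = 4.31 km − 3.721 km = e (ρ_m − ρ_c)/ρ_m = 0.589 km.

0.589 km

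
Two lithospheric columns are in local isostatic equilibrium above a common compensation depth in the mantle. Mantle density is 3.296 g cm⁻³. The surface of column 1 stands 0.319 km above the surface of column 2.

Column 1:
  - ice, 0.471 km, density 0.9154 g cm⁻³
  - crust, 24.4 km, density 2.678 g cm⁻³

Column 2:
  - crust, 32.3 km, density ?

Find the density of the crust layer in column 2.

Take the compensation level at the base of the deeper column (depth z_c below the surface of column 1) and equate Σ ρ_i t_i down to z_c; mantle fills any gap and the z_c terms cancel.
Column 1: 0.471×0.9154 + 24.4×2.678 + (z_c − 24.871)×3.296
Column 2: 0.319×0 + 32.3×ρ + (z_c − 0.319 − 32.3)×3.296
The z_c×3.296 term appears on both sides and cancels. Collect the known terms of each column as K = Σ(ρt)_known − 3.296 × (depth of known layers): K_1 = 65.7743534 − 3.296×24.871 = −16.2004626; K_2 = 0 − 3.296×(0.319 + 32.3) = −107.512224.
Balance: K_1 = K_2 + 32.3×ρ, so ρ = (K_1 − K_2)/32.3 = 91.3118/32.3 = 2.83 g cm⁻³.

2.83 g cm⁻³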